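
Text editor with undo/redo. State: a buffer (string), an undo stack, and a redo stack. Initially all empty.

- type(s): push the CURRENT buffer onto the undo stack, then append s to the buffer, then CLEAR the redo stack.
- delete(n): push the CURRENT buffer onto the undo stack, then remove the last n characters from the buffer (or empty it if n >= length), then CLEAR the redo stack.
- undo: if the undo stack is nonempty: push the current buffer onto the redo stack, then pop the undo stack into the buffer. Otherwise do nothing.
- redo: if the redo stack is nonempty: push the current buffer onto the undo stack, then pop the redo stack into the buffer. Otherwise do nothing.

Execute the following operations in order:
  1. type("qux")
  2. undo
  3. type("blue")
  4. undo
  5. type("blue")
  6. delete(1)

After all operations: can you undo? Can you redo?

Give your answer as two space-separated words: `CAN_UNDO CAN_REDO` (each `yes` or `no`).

After op 1 (type): buf='qux' undo_depth=1 redo_depth=0
After op 2 (undo): buf='(empty)' undo_depth=0 redo_depth=1
After op 3 (type): buf='blue' undo_depth=1 redo_depth=0
After op 4 (undo): buf='(empty)' undo_depth=0 redo_depth=1
After op 5 (type): buf='blue' undo_depth=1 redo_depth=0
After op 6 (delete): buf='blu' undo_depth=2 redo_depth=0

Answer: yes no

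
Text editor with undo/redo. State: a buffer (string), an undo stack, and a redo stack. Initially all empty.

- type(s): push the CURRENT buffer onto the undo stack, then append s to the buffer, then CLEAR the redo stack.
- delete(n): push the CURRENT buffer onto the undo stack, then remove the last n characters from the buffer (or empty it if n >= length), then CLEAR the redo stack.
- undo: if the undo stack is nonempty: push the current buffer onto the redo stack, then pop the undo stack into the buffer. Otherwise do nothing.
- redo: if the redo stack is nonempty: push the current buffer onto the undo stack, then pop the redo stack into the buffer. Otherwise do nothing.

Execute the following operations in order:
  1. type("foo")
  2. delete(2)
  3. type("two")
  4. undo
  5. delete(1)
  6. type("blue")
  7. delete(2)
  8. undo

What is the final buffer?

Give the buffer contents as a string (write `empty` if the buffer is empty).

Answer: blue

Derivation:
After op 1 (type): buf='foo' undo_depth=1 redo_depth=0
After op 2 (delete): buf='f' undo_depth=2 redo_depth=0
After op 3 (type): buf='ftwo' undo_depth=3 redo_depth=0
After op 4 (undo): buf='f' undo_depth=2 redo_depth=1
After op 5 (delete): buf='(empty)' undo_depth=3 redo_depth=0
After op 6 (type): buf='blue' undo_depth=4 redo_depth=0
After op 7 (delete): buf='bl' undo_depth=5 redo_depth=0
After op 8 (undo): buf='blue' undo_depth=4 redo_depth=1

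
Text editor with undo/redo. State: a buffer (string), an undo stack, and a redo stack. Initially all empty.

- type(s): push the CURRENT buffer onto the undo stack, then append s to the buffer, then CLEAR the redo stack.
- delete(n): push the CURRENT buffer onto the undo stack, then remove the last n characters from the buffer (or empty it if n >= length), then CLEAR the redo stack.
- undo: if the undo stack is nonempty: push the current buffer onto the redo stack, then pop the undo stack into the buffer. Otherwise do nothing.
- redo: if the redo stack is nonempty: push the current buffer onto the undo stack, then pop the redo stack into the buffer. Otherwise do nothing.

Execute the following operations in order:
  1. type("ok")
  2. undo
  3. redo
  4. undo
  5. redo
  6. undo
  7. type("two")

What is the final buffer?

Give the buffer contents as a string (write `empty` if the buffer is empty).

After op 1 (type): buf='ok' undo_depth=1 redo_depth=0
After op 2 (undo): buf='(empty)' undo_depth=0 redo_depth=1
After op 3 (redo): buf='ok' undo_depth=1 redo_depth=0
After op 4 (undo): buf='(empty)' undo_depth=0 redo_depth=1
After op 5 (redo): buf='ok' undo_depth=1 redo_depth=0
After op 6 (undo): buf='(empty)' undo_depth=0 redo_depth=1
After op 7 (type): buf='two' undo_depth=1 redo_depth=0

Answer: two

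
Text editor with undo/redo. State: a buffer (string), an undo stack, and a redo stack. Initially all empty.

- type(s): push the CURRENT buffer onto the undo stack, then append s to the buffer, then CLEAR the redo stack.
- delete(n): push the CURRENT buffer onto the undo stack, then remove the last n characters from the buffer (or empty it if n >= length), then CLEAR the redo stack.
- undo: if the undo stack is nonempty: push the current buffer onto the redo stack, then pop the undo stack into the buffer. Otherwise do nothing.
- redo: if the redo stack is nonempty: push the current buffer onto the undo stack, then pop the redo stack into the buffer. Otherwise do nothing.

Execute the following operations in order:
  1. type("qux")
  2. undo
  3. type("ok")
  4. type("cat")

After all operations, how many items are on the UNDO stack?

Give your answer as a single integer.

Answer: 2

Derivation:
After op 1 (type): buf='qux' undo_depth=1 redo_depth=0
After op 2 (undo): buf='(empty)' undo_depth=0 redo_depth=1
After op 3 (type): buf='ok' undo_depth=1 redo_depth=0
After op 4 (type): buf='okcat' undo_depth=2 redo_depth=0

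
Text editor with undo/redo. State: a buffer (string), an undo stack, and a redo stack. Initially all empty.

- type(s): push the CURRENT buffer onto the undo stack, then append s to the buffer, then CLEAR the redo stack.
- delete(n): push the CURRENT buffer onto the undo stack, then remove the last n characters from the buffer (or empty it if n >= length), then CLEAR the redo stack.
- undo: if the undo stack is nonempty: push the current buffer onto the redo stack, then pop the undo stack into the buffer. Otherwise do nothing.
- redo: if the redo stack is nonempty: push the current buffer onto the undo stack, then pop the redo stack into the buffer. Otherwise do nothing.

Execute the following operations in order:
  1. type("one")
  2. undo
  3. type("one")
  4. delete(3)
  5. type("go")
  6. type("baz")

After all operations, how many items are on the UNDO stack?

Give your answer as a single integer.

Answer: 4

Derivation:
After op 1 (type): buf='one' undo_depth=1 redo_depth=0
After op 2 (undo): buf='(empty)' undo_depth=0 redo_depth=1
After op 3 (type): buf='one' undo_depth=1 redo_depth=0
After op 4 (delete): buf='(empty)' undo_depth=2 redo_depth=0
After op 5 (type): buf='go' undo_depth=3 redo_depth=0
After op 6 (type): buf='gobaz' undo_depth=4 redo_depth=0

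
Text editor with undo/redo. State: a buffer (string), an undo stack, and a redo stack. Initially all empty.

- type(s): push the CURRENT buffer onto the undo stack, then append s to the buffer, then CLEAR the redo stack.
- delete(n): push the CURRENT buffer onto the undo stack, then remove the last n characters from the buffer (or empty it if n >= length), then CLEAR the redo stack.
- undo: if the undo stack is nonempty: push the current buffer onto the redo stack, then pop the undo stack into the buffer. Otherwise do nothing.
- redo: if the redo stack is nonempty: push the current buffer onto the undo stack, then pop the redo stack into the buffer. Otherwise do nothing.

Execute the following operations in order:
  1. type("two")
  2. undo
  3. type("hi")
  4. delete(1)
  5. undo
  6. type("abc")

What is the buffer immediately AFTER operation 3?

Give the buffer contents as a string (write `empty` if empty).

Answer: hi

Derivation:
After op 1 (type): buf='two' undo_depth=1 redo_depth=0
After op 2 (undo): buf='(empty)' undo_depth=0 redo_depth=1
After op 3 (type): buf='hi' undo_depth=1 redo_depth=0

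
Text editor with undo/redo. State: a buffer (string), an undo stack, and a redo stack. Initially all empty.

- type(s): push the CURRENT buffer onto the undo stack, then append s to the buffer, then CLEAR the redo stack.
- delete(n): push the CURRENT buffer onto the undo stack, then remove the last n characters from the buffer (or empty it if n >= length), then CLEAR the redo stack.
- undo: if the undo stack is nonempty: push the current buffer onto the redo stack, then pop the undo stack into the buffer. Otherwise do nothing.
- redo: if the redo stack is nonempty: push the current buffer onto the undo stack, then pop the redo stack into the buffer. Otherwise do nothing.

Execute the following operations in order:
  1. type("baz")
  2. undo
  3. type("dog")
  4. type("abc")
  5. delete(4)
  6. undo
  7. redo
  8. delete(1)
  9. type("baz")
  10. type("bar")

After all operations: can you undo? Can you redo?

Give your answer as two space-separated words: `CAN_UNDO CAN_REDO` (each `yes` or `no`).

Answer: yes no

Derivation:
After op 1 (type): buf='baz' undo_depth=1 redo_depth=0
After op 2 (undo): buf='(empty)' undo_depth=0 redo_depth=1
After op 3 (type): buf='dog' undo_depth=1 redo_depth=0
After op 4 (type): buf='dogabc' undo_depth=2 redo_depth=0
After op 5 (delete): buf='do' undo_depth=3 redo_depth=0
After op 6 (undo): buf='dogabc' undo_depth=2 redo_depth=1
After op 7 (redo): buf='do' undo_depth=3 redo_depth=0
After op 8 (delete): buf='d' undo_depth=4 redo_depth=0
After op 9 (type): buf='dbaz' undo_depth=5 redo_depth=0
After op 10 (type): buf='dbazbar' undo_depth=6 redo_depth=0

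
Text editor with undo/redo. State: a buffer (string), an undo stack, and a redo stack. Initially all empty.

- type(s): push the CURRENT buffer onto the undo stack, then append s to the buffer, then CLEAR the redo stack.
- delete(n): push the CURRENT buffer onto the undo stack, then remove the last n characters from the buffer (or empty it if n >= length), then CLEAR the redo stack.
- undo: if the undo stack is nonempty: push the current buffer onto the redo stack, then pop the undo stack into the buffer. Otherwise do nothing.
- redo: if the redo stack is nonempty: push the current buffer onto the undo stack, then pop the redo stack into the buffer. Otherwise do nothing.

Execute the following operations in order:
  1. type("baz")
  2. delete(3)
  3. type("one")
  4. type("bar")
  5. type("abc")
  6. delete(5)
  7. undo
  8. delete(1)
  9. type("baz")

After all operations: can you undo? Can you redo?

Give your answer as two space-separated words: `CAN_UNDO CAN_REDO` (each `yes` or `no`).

Answer: yes no

Derivation:
After op 1 (type): buf='baz' undo_depth=1 redo_depth=0
After op 2 (delete): buf='(empty)' undo_depth=2 redo_depth=0
After op 3 (type): buf='one' undo_depth=3 redo_depth=0
After op 4 (type): buf='onebar' undo_depth=4 redo_depth=0
After op 5 (type): buf='onebarabc' undo_depth=5 redo_depth=0
After op 6 (delete): buf='oneb' undo_depth=6 redo_depth=0
After op 7 (undo): buf='onebarabc' undo_depth=5 redo_depth=1
After op 8 (delete): buf='onebarab' undo_depth=6 redo_depth=0
After op 9 (type): buf='onebarabbaz' undo_depth=7 redo_depth=0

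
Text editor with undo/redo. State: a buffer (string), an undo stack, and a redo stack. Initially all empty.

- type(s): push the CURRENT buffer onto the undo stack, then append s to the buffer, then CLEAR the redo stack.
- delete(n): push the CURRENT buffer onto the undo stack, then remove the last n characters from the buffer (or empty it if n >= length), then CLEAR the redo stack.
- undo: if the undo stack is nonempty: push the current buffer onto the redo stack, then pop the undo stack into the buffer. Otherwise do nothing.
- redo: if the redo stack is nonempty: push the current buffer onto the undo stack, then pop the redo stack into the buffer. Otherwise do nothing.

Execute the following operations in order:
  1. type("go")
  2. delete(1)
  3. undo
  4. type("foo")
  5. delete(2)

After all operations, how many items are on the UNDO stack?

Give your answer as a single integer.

Answer: 3

Derivation:
After op 1 (type): buf='go' undo_depth=1 redo_depth=0
After op 2 (delete): buf='g' undo_depth=2 redo_depth=0
After op 3 (undo): buf='go' undo_depth=1 redo_depth=1
After op 4 (type): buf='gofoo' undo_depth=2 redo_depth=0
After op 5 (delete): buf='gof' undo_depth=3 redo_depth=0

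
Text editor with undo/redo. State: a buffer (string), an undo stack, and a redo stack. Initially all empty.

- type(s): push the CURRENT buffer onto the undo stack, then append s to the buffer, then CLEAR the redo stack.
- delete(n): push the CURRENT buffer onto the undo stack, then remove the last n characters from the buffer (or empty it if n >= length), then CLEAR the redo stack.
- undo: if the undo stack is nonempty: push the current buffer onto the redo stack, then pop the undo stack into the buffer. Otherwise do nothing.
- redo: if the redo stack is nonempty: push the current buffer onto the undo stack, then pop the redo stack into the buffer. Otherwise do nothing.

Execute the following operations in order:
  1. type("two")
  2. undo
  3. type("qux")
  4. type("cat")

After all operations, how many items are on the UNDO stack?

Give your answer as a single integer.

After op 1 (type): buf='two' undo_depth=1 redo_depth=0
After op 2 (undo): buf='(empty)' undo_depth=0 redo_depth=1
After op 3 (type): buf='qux' undo_depth=1 redo_depth=0
After op 4 (type): buf='quxcat' undo_depth=2 redo_depth=0

Answer: 2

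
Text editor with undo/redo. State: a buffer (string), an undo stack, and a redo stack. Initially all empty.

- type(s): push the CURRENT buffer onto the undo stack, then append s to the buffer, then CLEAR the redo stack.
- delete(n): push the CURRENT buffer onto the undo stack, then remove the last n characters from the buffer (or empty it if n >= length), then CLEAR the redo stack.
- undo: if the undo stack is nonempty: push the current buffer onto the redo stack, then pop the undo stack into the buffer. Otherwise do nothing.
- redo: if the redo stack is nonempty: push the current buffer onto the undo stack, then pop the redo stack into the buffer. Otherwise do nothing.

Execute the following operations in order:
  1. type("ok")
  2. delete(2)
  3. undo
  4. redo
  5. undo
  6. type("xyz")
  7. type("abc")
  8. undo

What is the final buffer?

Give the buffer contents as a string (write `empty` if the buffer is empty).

Answer: okxyz

Derivation:
After op 1 (type): buf='ok' undo_depth=1 redo_depth=0
After op 2 (delete): buf='(empty)' undo_depth=2 redo_depth=0
After op 3 (undo): buf='ok' undo_depth=1 redo_depth=1
After op 4 (redo): buf='(empty)' undo_depth=2 redo_depth=0
After op 5 (undo): buf='ok' undo_depth=1 redo_depth=1
After op 6 (type): buf='okxyz' undo_depth=2 redo_depth=0
After op 7 (type): buf='okxyzabc' undo_depth=3 redo_depth=0
After op 8 (undo): buf='okxyz' undo_depth=2 redo_depth=1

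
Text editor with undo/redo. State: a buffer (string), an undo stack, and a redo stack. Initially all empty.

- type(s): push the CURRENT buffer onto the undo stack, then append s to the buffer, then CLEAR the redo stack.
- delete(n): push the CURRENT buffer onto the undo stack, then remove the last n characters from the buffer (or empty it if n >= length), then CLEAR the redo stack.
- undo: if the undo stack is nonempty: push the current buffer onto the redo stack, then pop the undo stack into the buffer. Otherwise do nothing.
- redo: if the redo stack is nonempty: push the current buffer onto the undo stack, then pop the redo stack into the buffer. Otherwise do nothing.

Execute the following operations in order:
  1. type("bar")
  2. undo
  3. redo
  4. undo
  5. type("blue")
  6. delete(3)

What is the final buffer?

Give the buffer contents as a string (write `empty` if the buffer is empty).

Answer: b

Derivation:
After op 1 (type): buf='bar' undo_depth=1 redo_depth=0
After op 2 (undo): buf='(empty)' undo_depth=0 redo_depth=1
After op 3 (redo): buf='bar' undo_depth=1 redo_depth=0
After op 4 (undo): buf='(empty)' undo_depth=0 redo_depth=1
After op 5 (type): buf='blue' undo_depth=1 redo_depth=0
After op 6 (delete): buf='b' undo_depth=2 redo_depth=0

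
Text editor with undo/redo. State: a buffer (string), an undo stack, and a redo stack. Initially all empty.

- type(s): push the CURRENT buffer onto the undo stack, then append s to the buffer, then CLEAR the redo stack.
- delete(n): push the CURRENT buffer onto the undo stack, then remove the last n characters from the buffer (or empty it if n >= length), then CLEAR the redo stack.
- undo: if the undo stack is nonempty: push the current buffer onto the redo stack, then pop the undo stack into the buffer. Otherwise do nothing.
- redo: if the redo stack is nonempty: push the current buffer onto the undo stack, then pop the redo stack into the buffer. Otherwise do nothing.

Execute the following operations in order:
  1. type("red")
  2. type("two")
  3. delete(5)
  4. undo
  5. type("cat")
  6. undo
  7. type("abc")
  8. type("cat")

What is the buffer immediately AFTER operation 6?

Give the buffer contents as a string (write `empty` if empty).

After op 1 (type): buf='red' undo_depth=1 redo_depth=0
After op 2 (type): buf='redtwo' undo_depth=2 redo_depth=0
After op 3 (delete): buf='r' undo_depth=3 redo_depth=0
After op 4 (undo): buf='redtwo' undo_depth=2 redo_depth=1
After op 5 (type): buf='redtwocat' undo_depth=3 redo_depth=0
After op 6 (undo): buf='redtwo' undo_depth=2 redo_depth=1

Answer: redtwo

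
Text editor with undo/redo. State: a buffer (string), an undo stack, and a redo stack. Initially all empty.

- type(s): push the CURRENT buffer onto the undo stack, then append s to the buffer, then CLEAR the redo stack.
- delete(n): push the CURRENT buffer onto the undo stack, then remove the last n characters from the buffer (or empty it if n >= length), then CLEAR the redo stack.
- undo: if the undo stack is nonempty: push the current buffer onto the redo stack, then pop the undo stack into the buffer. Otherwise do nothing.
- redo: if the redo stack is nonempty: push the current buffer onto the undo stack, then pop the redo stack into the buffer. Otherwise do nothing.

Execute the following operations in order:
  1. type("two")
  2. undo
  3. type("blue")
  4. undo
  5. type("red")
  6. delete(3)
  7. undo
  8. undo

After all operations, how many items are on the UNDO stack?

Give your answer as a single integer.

After op 1 (type): buf='two' undo_depth=1 redo_depth=0
After op 2 (undo): buf='(empty)' undo_depth=0 redo_depth=1
After op 3 (type): buf='blue' undo_depth=1 redo_depth=0
After op 4 (undo): buf='(empty)' undo_depth=0 redo_depth=1
After op 5 (type): buf='red' undo_depth=1 redo_depth=0
After op 6 (delete): buf='(empty)' undo_depth=2 redo_depth=0
After op 7 (undo): buf='red' undo_depth=1 redo_depth=1
After op 8 (undo): buf='(empty)' undo_depth=0 redo_depth=2

Answer: 0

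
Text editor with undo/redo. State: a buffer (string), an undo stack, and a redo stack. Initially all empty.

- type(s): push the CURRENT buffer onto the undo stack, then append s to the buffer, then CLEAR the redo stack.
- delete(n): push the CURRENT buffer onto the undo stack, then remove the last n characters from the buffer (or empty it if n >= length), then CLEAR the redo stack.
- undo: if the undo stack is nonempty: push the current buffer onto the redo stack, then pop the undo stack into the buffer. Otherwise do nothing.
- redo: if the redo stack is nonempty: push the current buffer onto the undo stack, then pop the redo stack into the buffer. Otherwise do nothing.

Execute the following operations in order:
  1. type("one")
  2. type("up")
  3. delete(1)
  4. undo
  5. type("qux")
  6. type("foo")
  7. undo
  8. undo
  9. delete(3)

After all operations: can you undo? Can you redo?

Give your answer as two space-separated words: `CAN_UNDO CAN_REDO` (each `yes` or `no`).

After op 1 (type): buf='one' undo_depth=1 redo_depth=0
After op 2 (type): buf='oneup' undo_depth=2 redo_depth=0
After op 3 (delete): buf='oneu' undo_depth=3 redo_depth=0
After op 4 (undo): buf='oneup' undo_depth=2 redo_depth=1
After op 5 (type): buf='oneupqux' undo_depth=3 redo_depth=0
After op 6 (type): buf='oneupquxfoo' undo_depth=4 redo_depth=0
After op 7 (undo): buf='oneupqux' undo_depth=3 redo_depth=1
After op 8 (undo): buf='oneup' undo_depth=2 redo_depth=2
After op 9 (delete): buf='on' undo_depth=3 redo_depth=0

Answer: yes no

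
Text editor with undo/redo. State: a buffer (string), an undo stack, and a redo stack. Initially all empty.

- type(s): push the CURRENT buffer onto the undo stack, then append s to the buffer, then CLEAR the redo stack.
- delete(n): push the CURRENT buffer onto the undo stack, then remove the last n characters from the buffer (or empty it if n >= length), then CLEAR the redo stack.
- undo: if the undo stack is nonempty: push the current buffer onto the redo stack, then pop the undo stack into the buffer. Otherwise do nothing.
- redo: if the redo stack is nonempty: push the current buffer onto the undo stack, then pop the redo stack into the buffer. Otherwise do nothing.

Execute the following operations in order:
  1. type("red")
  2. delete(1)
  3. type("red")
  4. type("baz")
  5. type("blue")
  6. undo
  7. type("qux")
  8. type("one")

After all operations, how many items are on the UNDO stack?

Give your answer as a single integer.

Answer: 6

Derivation:
After op 1 (type): buf='red' undo_depth=1 redo_depth=0
After op 2 (delete): buf='re' undo_depth=2 redo_depth=0
After op 3 (type): buf='rered' undo_depth=3 redo_depth=0
After op 4 (type): buf='reredbaz' undo_depth=4 redo_depth=0
After op 5 (type): buf='reredbazblue' undo_depth=5 redo_depth=0
After op 6 (undo): buf='reredbaz' undo_depth=4 redo_depth=1
After op 7 (type): buf='reredbazqux' undo_depth=5 redo_depth=0
After op 8 (type): buf='reredbazquxone' undo_depth=6 redo_depth=0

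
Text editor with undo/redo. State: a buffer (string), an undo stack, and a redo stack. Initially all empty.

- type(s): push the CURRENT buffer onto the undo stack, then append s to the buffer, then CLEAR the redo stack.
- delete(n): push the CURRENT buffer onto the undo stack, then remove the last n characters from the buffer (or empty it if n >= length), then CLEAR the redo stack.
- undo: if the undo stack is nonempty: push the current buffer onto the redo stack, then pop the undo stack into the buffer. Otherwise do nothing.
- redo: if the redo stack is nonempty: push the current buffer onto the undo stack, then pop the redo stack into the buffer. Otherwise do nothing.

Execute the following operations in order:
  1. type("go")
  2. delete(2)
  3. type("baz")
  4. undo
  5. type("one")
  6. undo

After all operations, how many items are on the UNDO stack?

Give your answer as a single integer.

Answer: 2

Derivation:
After op 1 (type): buf='go' undo_depth=1 redo_depth=0
After op 2 (delete): buf='(empty)' undo_depth=2 redo_depth=0
After op 3 (type): buf='baz' undo_depth=3 redo_depth=0
After op 4 (undo): buf='(empty)' undo_depth=2 redo_depth=1
After op 5 (type): buf='one' undo_depth=3 redo_depth=0
After op 6 (undo): buf='(empty)' undo_depth=2 redo_depth=1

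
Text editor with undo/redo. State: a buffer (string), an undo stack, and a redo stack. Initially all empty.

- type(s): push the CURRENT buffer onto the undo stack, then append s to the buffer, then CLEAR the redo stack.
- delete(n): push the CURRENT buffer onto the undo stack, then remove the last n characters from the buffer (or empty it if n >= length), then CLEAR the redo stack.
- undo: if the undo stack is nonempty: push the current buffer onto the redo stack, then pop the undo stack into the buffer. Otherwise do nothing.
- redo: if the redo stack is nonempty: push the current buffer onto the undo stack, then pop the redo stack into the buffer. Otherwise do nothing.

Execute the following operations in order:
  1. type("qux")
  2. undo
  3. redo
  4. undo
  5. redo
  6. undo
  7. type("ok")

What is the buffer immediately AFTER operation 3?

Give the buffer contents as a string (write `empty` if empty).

After op 1 (type): buf='qux' undo_depth=1 redo_depth=0
After op 2 (undo): buf='(empty)' undo_depth=0 redo_depth=1
After op 3 (redo): buf='qux' undo_depth=1 redo_depth=0

Answer: qux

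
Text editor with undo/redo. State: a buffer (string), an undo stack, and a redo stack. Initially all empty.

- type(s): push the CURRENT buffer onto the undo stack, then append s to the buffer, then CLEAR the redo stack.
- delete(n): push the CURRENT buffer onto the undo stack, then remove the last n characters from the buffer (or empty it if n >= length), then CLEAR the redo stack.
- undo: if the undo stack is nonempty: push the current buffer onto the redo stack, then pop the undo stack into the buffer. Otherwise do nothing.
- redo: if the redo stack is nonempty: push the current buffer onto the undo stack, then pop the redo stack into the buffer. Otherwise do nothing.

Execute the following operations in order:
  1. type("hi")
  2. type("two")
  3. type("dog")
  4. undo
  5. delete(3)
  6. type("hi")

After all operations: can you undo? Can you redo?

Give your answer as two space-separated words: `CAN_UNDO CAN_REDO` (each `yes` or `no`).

After op 1 (type): buf='hi' undo_depth=1 redo_depth=0
After op 2 (type): buf='hitwo' undo_depth=2 redo_depth=0
After op 3 (type): buf='hitwodog' undo_depth=3 redo_depth=0
After op 4 (undo): buf='hitwo' undo_depth=2 redo_depth=1
After op 5 (delete): buf='hi' undo_depth=3 redo_depth=0
After op 6 (type): buf='hihi' undo_depth=4 redo_depth=0

Answer: yes no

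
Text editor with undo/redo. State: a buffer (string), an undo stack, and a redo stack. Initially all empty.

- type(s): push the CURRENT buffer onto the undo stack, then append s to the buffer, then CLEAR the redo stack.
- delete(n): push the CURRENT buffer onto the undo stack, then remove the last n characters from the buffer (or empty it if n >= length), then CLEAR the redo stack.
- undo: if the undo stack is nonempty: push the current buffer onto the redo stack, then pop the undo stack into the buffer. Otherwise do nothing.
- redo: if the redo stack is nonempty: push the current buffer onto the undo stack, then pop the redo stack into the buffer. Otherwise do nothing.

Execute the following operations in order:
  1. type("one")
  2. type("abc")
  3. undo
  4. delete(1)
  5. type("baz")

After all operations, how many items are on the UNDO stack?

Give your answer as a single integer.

After op 1 (type): buf='one' undo_depth=1 redo_depth=0
After op 2 (type): buf='oneabc' undo_depth=2 redo_depth=0
After op 3 (undo): buf='one' undo_depth=1 redo_depth=1
After op 4 (delete): buf='on' undo_depth=2 redo_depth=0
After op 5 (type): buf='onbaz' undo_depth=3 redo_depth=0

Answer: 3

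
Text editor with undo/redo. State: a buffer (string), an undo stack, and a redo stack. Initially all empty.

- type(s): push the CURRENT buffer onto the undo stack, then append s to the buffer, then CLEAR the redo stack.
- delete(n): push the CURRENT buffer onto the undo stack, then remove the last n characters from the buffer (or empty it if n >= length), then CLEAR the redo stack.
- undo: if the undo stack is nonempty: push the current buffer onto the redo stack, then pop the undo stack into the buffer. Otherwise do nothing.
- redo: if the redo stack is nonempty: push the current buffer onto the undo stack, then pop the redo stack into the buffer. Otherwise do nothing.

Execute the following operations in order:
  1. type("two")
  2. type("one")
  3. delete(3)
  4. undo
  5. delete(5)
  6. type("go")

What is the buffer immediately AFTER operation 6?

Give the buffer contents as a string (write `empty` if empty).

After op 1 (type): buf='two' undo_depth=1 redo_depth=0
After op 2 (type): buf='twoone' undo_depth=2 redo_depth=0
After op 3 (delete): buf='two' undo_depth=3 redo_depth=0
After op 4 (undo): buf='twoone' undo_depth=2 redo_depth=1
After op 5 (delete): buf='t' undo_depth=3 redo_depth=0
After op 6 (type): buf='tgo' undo_depth=4 redo_depth=0

Answer: tgo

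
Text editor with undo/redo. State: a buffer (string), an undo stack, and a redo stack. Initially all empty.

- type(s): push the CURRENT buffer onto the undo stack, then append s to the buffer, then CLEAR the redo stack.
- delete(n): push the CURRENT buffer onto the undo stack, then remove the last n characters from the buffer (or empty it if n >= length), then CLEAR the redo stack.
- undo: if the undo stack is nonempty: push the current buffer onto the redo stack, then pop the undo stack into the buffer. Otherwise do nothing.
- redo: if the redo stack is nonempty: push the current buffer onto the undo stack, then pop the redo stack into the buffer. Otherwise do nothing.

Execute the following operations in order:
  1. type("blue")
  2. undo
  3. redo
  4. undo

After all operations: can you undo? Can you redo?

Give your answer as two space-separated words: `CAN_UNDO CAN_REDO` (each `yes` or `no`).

After op 1 (type): buf='blue' undo_depth=1 redo_depth=0
After op 2 (undo): buf='(empty)' undo_depth=0 redo_depth=1
After op 3 (redo): buf='blue' undo_depth=1 redo_depth=0
After op 4 (undo): buf='(empty)' undo_depth=0 redo_depth=1

Answer: no yes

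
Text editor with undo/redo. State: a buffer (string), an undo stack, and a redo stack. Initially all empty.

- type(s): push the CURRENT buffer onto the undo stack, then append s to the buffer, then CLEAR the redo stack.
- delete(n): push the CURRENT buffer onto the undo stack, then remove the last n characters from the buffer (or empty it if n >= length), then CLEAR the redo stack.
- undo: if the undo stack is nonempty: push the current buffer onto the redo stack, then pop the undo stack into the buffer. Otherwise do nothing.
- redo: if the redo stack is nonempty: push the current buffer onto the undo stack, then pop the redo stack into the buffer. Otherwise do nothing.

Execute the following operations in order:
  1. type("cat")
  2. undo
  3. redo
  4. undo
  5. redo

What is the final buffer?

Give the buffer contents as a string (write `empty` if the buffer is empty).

Answer: cat

Derivation:
After op 1 (type): buf='cat' undo_depth=1 redo_depth=0
After op 2 (undo): buf='(empty)' undo_depth=0 redo_depth=1
After op 3 (redo): buf='cat' undo_depth=1 redo_depth=0
After op 4 (undo): buf='(empty)' undo_depth=0 redo_depth=1
After op 5 (redo): buf='cat' undo_depth=1 redo_depth=0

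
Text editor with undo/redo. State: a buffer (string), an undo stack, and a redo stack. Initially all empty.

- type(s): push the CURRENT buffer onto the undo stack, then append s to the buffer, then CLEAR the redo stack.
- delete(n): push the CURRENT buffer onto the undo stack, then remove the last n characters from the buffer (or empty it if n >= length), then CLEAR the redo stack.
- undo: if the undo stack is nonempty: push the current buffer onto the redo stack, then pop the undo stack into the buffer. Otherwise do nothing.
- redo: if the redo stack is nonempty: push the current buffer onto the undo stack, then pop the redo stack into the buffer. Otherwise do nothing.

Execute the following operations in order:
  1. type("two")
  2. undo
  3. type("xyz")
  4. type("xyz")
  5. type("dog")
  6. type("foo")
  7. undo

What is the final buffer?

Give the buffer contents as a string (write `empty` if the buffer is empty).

After op 1 (type): buf='two' undo_depth=1 redo_depth=0
After op 2 (undo): buf='(empty)' undo_depth=0 redo_depth=1
After op 3 (type): buf='xyz' undo_depth=1 redo_depth=0
After op 4 (type): buf='xyzxyz' undo_depth=2 redo_depth=0
After op 5 (type): buf='xyzxyzdog' undo_depth=3 redo_depth=0
After op 6 (type): buf='xyzxyzdogfoo' undo_depth=4 redo_depth=0
After op 7 (undo): buf='xyzxyzdog' undo_depth=3 redo_depth=1

Answer: xyzxyzdog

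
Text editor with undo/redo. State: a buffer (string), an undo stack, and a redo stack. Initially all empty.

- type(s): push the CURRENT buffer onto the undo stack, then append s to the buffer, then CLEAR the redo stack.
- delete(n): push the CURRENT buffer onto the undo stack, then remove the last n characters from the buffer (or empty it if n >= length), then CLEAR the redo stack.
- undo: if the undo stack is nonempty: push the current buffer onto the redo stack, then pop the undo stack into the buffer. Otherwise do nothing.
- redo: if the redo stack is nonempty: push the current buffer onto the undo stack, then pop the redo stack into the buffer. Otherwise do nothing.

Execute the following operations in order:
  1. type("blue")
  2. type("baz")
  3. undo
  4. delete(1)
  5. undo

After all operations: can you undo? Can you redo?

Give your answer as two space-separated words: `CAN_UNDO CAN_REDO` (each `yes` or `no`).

After op 1 (type): buf='blue' undo_depth=1 redo_depth=0
After op 2 (type): buf='bluebaz' undo_depth=2 redo_depth=0
After op 3 (undo): buf='blue' undo_depth=1 redo_depth=1
After op 4 (delete): buf='blu' undo_depth=2 redo_depth=0
After op 5 (undo): buf='blue' undo_depth=1 redo_depth=1

Answer: yes yes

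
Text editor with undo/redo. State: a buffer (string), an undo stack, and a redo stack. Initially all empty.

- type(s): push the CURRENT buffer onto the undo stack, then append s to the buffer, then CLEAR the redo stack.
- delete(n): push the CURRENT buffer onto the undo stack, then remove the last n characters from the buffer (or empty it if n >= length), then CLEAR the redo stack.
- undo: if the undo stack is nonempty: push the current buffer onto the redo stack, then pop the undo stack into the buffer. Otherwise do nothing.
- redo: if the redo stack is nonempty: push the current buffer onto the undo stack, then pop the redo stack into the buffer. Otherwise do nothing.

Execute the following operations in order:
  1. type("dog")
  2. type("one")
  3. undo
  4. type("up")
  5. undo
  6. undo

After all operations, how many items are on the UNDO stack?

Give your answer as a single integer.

Answer: 0

Derivation:
After op 1 (type): buf='dog' undo_depth=1 redo_depth=0
After op 2 (type): buf='dogone' undo_depth=2 redo_depth=0
After op 3 (undo): buf='dog' undo_depth=1 redo_depth=1
After op 4 (type): buf='dogup' undo_depth=2 redo_depth=0
After op 5 (undo): buf='dog' undo_depth=1 redo_depth=1
After op 6 (undo): buf='(empty)' undo_depth=0 redo_depth=2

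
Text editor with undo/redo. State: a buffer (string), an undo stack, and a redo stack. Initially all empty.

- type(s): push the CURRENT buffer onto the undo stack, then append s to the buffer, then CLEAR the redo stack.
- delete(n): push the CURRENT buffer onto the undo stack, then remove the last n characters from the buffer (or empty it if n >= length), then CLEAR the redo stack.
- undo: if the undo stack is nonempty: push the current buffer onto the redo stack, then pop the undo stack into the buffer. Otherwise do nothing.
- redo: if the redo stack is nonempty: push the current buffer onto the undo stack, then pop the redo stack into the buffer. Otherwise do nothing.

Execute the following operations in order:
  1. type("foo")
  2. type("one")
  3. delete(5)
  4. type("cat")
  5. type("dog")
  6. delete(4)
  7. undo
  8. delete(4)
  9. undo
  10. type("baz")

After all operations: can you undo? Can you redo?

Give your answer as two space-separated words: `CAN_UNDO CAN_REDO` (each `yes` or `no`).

After op 1 (type): buf='foo' undo_depth=1 redo_depth=0
After op 2 (type): buf='fooone' undo_depth=2 redo_depth=0
After op 3 (delete): buf='f' undo_depth=3 redo_depth=0
After op 4 (type): buf='fcat' undo_depth=4 redo_depth=0
After op 5 (type): buf='fcatdog' undo_depth=5 redo_depth=0
After op 6 (delete): buf='fca' undo_depth=6 redo_depth=0
After op 7 (undo): buf='fcatdog' undo_depth=5 redo_depth=1
After op 8 (delete): buf='fca' undo_depth=6 redo_depth=0
After op 9 (undo): buf='fcatdog' undo_depth=5 redo_depth=1
After op 10 (type): buf='fcatdogbaz' undo_depth=6 redo_depth=0

Answer: yes no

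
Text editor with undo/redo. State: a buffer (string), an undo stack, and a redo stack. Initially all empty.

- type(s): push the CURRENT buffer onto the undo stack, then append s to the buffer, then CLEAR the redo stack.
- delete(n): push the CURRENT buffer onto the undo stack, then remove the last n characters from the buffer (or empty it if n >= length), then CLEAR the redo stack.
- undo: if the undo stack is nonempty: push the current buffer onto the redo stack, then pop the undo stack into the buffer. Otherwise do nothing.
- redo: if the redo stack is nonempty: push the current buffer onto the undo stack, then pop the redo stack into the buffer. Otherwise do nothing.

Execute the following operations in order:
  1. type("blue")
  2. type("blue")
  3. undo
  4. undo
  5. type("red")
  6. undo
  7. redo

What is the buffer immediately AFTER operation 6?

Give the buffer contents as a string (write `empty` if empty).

Answer: empty

Derivation:
After op 1 (type): buf='blue' undo_depth=1 redo_depth=0
After op 2 (type): buf='blueblue' undo_depth=2 redo_depth=0
After op 3 (undo): buf='blue' undo_depth=1 redo_depth=1
After op 4 (undo): buf='(empty)' undo_depth=0 redo_depth=2
After op 5 (type): buf='red' undo_depth=1 redo_depth=0
After op 6 (undo): buf='(empty)' undo_depth=0 redo_depth=1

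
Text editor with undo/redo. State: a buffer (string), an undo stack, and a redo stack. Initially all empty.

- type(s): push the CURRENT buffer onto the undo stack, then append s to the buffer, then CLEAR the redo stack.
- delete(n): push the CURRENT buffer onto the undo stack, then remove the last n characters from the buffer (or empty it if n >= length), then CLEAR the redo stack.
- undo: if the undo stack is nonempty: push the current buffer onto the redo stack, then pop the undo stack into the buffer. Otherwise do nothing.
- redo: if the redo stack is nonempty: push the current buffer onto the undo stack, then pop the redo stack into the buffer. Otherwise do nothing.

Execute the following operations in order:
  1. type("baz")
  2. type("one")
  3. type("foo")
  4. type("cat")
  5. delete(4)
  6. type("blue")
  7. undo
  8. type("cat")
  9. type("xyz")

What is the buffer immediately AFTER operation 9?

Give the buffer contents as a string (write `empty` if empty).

After op 1 (type): buf='baz' undo_depth=1 redo_depth=0
After op 2 (type): buf='bazone' undo_depth=2 redo_depth=0
After op 3 (type): buf='bazonefoo' undo_depth=3 redo_depth=0
After op 4 (type): buf='bazonefoocat' undo_depth=4 redo_depth=0
After op 5 (delete): buf='bazonefo' undo_depth=5 redo_depth=0
After op 6 (type): buf='bazonefoblue' undo_depth=6 redo_depth=0
After op 7 (undo): buf='bazonefo' undo_depth=5 redo_depth=1
After op 8 (type): buf='bazonefocat' undo_depth=6 redo_depth=0
After op 9 (type): buf='bazonefocatxyz' undo_depth=7 redo_depth=0

Answer: bazonefocatxyz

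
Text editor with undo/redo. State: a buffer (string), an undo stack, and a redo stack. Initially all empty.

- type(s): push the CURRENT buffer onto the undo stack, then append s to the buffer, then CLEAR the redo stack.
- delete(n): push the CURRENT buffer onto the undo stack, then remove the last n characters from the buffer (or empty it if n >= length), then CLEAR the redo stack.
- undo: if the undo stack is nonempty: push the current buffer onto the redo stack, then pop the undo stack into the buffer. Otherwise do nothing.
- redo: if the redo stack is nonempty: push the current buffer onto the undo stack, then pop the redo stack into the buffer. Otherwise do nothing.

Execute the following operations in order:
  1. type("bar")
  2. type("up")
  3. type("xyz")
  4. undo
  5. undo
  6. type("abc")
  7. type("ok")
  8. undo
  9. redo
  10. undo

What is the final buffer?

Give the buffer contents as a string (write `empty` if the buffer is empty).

After op 1 (type): buf='bar' undo_depth=1 redo_depth=0
After op 2 (type): buf='barup' undo_depth=2 redo_depth=0
After op 3 (type): buf='barupxyz' undo_depth=3 redo_depth=0
After op 4 (undo): buf='barup' undo_depth=2 redo_depth=1
After op 5 (undo): buf='bar' undo_depth=1 redo_depth=2
After op 6 (type): buf='barabc' undo_depth=2 redo_depth=0
After op 7 (type): buf='barabcok' undo_depth=3 redo_depth=0
After op 8 (undo): buf='barabc' undo_depth=2 redo_depth=1
After op 9 (redo): buf='barabcok' undo_depth=3 redo_depth=0
After op 10 (undo): buf='barabc' undo_depth=2 redo_depth=1

Answer: barabc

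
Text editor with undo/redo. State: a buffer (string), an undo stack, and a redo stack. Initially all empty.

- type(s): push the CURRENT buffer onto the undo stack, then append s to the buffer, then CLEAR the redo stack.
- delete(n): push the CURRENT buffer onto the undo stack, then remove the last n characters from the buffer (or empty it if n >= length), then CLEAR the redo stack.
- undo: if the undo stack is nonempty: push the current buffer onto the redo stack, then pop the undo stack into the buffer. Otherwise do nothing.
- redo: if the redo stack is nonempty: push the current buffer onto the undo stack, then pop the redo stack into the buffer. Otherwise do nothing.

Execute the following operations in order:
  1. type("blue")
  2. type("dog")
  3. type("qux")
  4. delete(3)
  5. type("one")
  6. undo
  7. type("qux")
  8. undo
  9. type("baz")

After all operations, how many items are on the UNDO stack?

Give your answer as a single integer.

After op 1 (type): buf='blue' undo_depth=1 redo_depth=0
After op 2 (type): buf='bluedog' undo_depth=2 redo_depth=0
After op 3 (type): buf='bluedogqux' undo_depth=3 redo_depth=0
After op 4 (delete): buf='bluedog' undo_depth=4 redo_depth=0
After op 5 (type): buf='bluedogone' undo_depth=5 redo_depth=0
After op 6 (undo): buf='bluedog' undo_depth=4 redo_depth=1
After op 7 (type): buf='bluedogqux' undo_depth=5 redo_depth=0
After op 8 (undo): buf='bluedog' undo_depth=4 redo_depth=1
After op 9 (type): buf='bluedogbaz' undo_depth=5 redo_depth=0

Answer: 5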